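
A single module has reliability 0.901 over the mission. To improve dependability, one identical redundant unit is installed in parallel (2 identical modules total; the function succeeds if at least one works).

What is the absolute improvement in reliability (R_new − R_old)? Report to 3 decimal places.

0.089

R_before = 0.901
R_after = 1 − (1 − 0.901)^2 = 0.990
ΔR = 0.990 − 0.901 = 0.089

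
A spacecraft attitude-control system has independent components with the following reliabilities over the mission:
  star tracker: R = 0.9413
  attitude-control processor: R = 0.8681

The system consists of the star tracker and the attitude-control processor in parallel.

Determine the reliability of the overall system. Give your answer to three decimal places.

Parallel (star tracker and attitude-control processor): 1 − (1 − 0.94130)(1 − 0.86810) = 0.992

0.992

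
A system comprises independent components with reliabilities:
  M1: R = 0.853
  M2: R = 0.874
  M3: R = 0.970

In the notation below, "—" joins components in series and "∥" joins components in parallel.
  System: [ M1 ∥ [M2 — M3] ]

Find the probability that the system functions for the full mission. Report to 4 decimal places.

0.9776

Series (M2 and M3): 0.874000 × 0.970000 = 0.847780
Parallel (M1 and [0.847780]): 1 − (1 − 0.853000)(1 − 0.847780) = 0.9776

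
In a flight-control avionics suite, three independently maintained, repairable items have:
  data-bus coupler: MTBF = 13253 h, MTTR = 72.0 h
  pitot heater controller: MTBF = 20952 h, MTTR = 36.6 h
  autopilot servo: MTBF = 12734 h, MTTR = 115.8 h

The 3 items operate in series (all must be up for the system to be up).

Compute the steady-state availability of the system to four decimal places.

0.9839

A(data-bus coupler) = MTBF/(MTBF+MTTR) = 13253/(13253+72.0) = 0.994597
A(pitot heater controller) = MTBF/(MTBF+MTTR) = 20952/(20952+36.6) = 0.998256
A(autopilot servo) = MTBF/(MTBF+MTTR) = 12734/(12734+115.8) = 0.990988
Series availability: 0.994597 × 0.998256 × 0.990988 = 0.9839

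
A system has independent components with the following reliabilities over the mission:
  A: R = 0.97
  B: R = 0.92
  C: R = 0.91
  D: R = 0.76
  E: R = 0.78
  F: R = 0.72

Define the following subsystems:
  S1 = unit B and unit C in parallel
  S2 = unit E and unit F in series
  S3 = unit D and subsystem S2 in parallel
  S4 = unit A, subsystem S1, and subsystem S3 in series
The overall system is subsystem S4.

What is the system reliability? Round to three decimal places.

Parallel (B and C): 1 − (1 − 0.92000)(1 − 0.91000) = 0.99280
Series (E and F): 0.78000 × 0.72000 = 0.56160
Parallel (D and [0.56160]): 1 − (1 − 0.76000)(1 − 0.56160) = 0.89478
Series (A, [0.99280], and [0.89478]): 0.97000 × 0.99280 × 0.89478 = 0.862

0.862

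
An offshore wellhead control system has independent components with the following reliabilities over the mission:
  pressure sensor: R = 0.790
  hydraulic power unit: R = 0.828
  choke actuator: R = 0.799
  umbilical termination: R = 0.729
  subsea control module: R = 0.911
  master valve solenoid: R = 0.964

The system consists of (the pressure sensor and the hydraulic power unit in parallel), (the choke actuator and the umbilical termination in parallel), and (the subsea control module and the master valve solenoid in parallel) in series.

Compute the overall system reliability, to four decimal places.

Parallel (pressure sensor and hydraulic power unit): 1 − (1 − 0.790000)(1 − 0.828000) = 0.963880
Parallel (choke actuator and umbilical termination): 1 − (1 − 0.799000)(1 − 0.729000) = 0.945529
Parallel (subsea control module and master valve solenoid): 1 − (1 − 0.911000)(1 − 0.964000) = 0.996796
Series ([0.963880], [0.945529], and [0.996796]): 0.963880 × 0.945529 × 0.996796 = 0.9085

0.9085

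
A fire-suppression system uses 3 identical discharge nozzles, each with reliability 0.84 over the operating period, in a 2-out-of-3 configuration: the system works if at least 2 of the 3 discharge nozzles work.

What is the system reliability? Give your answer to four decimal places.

R = Σ_{i=2}^{3} C(3,i) p^i (1−p)^{3−i} with p = 0.84
C(3,2)·0.84^2·0.16^1 = 0.338688
C(3,3)·0.84^3·0.16^0 = 0.592704
Sum = 0.9314

0.9314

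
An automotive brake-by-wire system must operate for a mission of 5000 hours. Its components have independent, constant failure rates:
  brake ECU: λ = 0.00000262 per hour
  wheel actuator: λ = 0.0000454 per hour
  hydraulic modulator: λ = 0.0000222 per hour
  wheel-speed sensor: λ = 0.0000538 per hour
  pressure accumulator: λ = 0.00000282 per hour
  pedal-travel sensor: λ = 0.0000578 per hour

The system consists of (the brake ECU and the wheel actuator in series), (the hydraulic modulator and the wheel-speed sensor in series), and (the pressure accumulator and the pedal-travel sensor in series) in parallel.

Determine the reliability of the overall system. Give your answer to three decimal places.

R(brake ECU) = exp(−0.00000262 × 5000) = 0.98699
R(wheel actuator) = exp(−0.0000454 × 5000) = 0.79692
R(hydraulic modulator) = exp(−0.0000222 × 5000) = 0.89494
R(wheel-speed sensor) = exp(−0.0000538 × 5000) = 0.76414
R(pressure accumulator) = exp(−0.00000282 × 5000) = 0.98600
R(pedal-travel sensor) = exp(−0.0000578 × 5000) = 0.74901
Series (brake ECU and wheel actuator): 0.98699 × 0.79692 = 0.78655
Series (hydraulic modulator and wheel-speed sensor): 0.89494 × 0.76414 = 0.68386
Series (pressure accumulator and pedal-travel sensor): 0.98600 × 0.74901 = 0.73852
Parallel ([0.78655], [0.68386], and [0.73852]): 1 − (1 − 0.78655)(1 − 0.68386)(1 − 0.73852) = 0.982

0.982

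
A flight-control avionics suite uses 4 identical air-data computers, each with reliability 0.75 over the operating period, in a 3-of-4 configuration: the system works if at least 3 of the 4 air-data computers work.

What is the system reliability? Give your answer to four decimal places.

R = Σ_{i=3}^{4} C(4,i) p^i (1−p)^{4−i} with p = 0.75
C(4,3)·0.75^3·0.25^1 = 0.421875
C(4,4)·0.75^4·0.25^0 = 0.316406
Sum = 0.7383

0.7383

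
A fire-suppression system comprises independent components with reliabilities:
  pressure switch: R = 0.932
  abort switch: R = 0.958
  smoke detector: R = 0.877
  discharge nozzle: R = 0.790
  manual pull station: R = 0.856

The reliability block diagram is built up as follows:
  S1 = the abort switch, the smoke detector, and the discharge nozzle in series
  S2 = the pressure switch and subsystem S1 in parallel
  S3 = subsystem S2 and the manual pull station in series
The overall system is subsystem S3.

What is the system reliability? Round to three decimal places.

0.836

Series (abort switch, smoke detector, and discharge nozzle): 0.95800 × 0.87700 × 0.79000 = 0.66373
Parallel (pressure switch and [0.66373]): 1 − (1 − 0.93200)(1 − 0.66373) = 0.97713
Series ([0.97713] and manual pull station): 0.97713 × 0.85600 = 0.836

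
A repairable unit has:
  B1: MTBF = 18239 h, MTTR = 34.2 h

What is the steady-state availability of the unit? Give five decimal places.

0.99813

A(B1) = MTBF/(MTBF+MTTR) = 18239/(18239+34.2) = 0.99813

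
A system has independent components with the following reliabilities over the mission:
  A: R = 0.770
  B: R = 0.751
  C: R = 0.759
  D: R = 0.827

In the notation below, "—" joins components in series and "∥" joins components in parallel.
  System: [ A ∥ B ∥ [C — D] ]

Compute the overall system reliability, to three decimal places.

Series (C and D): 0.75900 × 0.82700 = 0.62769
Parallel (A, B, and [0.62769]): 1 − (1 − 0.77000)(1 − 0.75100)(1 − 0.62769) = 0.979

0.979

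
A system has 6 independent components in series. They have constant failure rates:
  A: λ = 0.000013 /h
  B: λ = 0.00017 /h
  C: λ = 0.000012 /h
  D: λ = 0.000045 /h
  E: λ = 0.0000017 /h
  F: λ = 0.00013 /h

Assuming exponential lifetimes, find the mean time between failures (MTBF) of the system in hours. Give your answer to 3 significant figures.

Series of exponential components: λ_sys = Σ λ_i
λ_sys = 0.000013 + 0.00017 + 0.000012 + 0.000045 + 0.0000017 + 0.00013 = 3.7170e-04 /h
MTBF = 1 / λ_sys = 2690 h

2690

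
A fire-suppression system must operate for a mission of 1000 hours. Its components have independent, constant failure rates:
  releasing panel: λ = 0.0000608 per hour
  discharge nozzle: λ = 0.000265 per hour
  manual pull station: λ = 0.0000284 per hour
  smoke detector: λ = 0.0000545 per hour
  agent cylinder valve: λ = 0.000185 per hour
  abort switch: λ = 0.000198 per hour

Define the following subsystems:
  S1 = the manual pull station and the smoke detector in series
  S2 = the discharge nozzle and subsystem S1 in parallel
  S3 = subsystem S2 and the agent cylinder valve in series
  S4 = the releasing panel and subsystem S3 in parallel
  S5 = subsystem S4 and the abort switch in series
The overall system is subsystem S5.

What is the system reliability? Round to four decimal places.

0.8115

R(releasing panel) = exp(−0.0000608 × 1000) = 0.941011
R(discharge nozzle) = exp(−0.000265 × 1000) = 0.767206
R(manual pull station) = exp(−0.0000284 × 1000) = 0.971999
R(smoke detector) = exp(−0.0000545 × 1000) = 0.946959
R(agent cylinder valve) = exp(−0.000185 × 1000) = 0.831104
R(abort switch) = exp(−0.000198 × 1000) = 0.820370
Series (manual pull station and smoke detector): 0.971999 × 0.946959 = 0.920443
Parallel (discharge nozzle and [0.920443]): 1 − (1 − 0.767206)(1 − 0.920443) = 0.981480
Series ([0.981480] and agent cylinder valve): 0.981480 × 0.831104 = 0.815712
Parallel (releasing panel and [0.815712]): 1 − (1 − 0.941011)(1 − 0.815712) = 0.989129
Series ([0.989129] and abort switch): 0.989129 × 0.820370 = 0.8115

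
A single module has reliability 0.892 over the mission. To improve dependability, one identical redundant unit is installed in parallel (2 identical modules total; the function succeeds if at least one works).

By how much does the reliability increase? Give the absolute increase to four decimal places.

0.0963

R_before = 0.892
R_after = 1 − (1 − 0.892)^2 = 0.9883
ΔR = 0.9883 − 0.892 = 0.0963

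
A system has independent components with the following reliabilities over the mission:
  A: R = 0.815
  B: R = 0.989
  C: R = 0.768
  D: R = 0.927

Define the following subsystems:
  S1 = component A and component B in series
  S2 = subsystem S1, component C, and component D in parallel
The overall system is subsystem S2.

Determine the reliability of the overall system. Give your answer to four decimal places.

Series (A and B): 0.815000 × 0.989000 = 0.806035
Parallel ([0.806035], C, and D): 1 − (1 − 0.806035)(1 − 0.768000)(1 − 0.927000) = 0.9967

0.9967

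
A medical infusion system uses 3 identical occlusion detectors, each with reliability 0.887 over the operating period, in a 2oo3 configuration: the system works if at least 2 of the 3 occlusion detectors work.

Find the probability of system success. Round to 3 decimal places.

0.965

R = Σ_{i=2}^{3} C(3,i) p^i (1−p)^{3−i} with p = 0.887
C(3,2)·0.887^2·0.113^1 = 0.26671
C(3,3)·0.887^3·0.113^0 = 0.69786
Sum = 0.965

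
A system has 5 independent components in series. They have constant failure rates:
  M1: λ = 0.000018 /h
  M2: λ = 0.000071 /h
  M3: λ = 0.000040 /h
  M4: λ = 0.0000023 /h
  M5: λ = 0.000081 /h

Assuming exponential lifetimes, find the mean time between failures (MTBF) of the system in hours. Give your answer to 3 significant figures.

Series of exponential components: λ_sys = Σ λ_i
λ_sys = 0.000018 + 0.000071 + 0.000040 + 0.0000023 + 0.000081 = 2.1230e-04 /h
MTBF = 1 / λ_sys = 4710 h

4710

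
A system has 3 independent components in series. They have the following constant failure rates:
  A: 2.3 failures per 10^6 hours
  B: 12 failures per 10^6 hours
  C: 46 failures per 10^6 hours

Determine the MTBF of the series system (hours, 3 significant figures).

Series of exponential components: λ_sys = Σ λ_i
λ_sys = 0.0000023 + 0.000012 + 0.000046 = 6.0300e-05 /h
MTBF = 1 / λ_sys = 16600 h

16600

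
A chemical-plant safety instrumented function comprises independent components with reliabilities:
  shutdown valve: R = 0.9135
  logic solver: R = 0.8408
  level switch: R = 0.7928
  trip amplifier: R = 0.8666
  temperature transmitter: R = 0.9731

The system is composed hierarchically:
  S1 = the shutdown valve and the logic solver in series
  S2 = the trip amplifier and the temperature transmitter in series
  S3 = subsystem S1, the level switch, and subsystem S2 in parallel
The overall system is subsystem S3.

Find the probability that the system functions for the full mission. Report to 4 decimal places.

0.9925

Series (shutdown valve and logic solver): 0.913500 × 0.840800 = 0.768071
Series (trip amplifier and temperature transmitter): 0.866600 × 0.973100 = 0.843288
Parallel ([0.768071], level switch, and [0.843288]): 1 − (1 − 0.768071)(1 − 0.792800)(1 − 0.843288) = 0.9925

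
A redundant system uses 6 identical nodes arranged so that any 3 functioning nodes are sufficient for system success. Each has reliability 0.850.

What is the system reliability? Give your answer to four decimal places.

R = Σ_{i=3}^{6} C(6,i) p^i (1−p)^{6−i} with p = 0.850
C(6,3)·0.850^3·0.150^3 = 0.041453
C(6,4)·0.850^4·0.150^2 = 0.176177
C(6,5)·0.850^5·0.150^1 = 0.399335
C(6,6)·0.850^6·0.150^0 = 0.377150
Sum = 0.9941

0.9941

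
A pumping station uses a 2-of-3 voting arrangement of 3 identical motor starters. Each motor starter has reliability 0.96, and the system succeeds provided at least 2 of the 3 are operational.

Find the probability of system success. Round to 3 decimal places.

R = Σ_{i=2}^{3} C(3,i) p^i (1−p)^{3−i} with p = 0.96
C(3,2)·0.96^2·0.04^1 = 0.11059
C(3,3)·0.96^3·0.04^0 = 0.88474
Sum = 0.995

0.995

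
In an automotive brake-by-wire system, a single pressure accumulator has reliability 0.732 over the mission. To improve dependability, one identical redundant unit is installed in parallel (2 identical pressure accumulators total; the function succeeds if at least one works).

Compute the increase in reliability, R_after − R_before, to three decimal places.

R_before = 0.732
R_after = 1 − (1 − 0.732)^2 = 0.928
ΔR = 0.928 − 0.732 = 0.196

0.196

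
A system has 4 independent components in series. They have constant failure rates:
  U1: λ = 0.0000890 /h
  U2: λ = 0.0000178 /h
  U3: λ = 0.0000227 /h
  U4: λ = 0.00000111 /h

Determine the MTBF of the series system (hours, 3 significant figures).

7660

Series of exponential components: λ_sys = Σ λ_i
λ_sys = 0.0000890 + 0.0000178 + 0.0000227 + 0.00000111 = 1.3061e-04 /h
MTBF = 1 / λ_sys = 7660 h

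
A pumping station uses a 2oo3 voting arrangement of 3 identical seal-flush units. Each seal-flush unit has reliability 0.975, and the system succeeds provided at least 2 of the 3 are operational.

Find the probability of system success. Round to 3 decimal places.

0.998

R = Σ_{i=2}^{3} C(3,i) p^i (1−p)^{3−i} with p = 0.975
C(3,2)·0.975^2·0.025^1 = 0.07130
C(3,3)·0.975^3·0.025^0 = 0.92686
Sum = 0.998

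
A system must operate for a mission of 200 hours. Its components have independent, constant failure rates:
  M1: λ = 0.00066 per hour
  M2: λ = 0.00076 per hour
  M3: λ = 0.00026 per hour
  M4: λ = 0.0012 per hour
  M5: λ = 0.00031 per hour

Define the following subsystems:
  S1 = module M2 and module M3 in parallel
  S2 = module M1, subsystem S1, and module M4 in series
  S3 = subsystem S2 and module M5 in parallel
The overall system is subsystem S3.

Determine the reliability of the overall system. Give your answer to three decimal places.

0.981

R(M1) = exp(−0.00066 × 200) = 0.87634
R(M2) = exp(−0.00076 × 200) = 0.85899
R(M3) = exp(−0.00026 × 200) = 0.94933
R(M4) = exp(−0.0012 × 200) = 0.78663
R(M5) = exp(−0.00031 × 200) = 0.93988
Parallel (M2 and M3): 1 − (1 − 0.85899)(1 − 0.94933) = 0.99286
Series (M1, [0.99286], and M4): 0.87634 × 0.99286 × 0.78663 = 0.68443
Parallel ([0.68443] and M5): 1 − (1 − 0.68443)(1 − 0.93988) = 0.981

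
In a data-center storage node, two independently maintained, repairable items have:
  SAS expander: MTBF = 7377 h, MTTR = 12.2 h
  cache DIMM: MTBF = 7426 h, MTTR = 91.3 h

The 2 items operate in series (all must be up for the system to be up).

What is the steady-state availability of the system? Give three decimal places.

A(SAS expander) = MTBF/(MTBF+MTTR) = 7377/(7377+12.2) = 0.998349
A(cache DIMM) = MTBF/(MTBF+MTTR) = 7426/(7426+91.3) = 0.987855
Series availability: 0.998349 × 0.987855 = 0.986

0.986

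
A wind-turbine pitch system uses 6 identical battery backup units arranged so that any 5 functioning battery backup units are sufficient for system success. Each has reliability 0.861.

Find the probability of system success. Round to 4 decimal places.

0.8020

R = Σ_{i=5}^{6} C(6,i) p^i (1−p)^{6−i} with p = 0.861
C(6,5)·0.861^5·0.139^1 = 0.394622
C(6,6)·0.861^6·0.139^0 = 0.407398
Sum = 0.8020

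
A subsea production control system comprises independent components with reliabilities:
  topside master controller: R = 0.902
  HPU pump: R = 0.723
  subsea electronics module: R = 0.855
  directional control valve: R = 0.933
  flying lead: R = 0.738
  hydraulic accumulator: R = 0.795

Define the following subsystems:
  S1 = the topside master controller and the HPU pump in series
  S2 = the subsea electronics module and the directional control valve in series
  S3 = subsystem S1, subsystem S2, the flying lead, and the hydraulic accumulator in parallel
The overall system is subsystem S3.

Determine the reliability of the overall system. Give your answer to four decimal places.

Series (topside master controller and HPU pump): 0.902000 × 0.723000 = 0.652146
Series (subsea electronics module and directional control valve): 0.855000 × 0.933000 = 0.797715
Parallel ([0.652146], [0.797715], flying lead, and hydraulic accumulator): 1 − (1 − 0.652146)(1 − 0.797715)(1 − 0.738000)(1 − 0.795000) = 0.9962

0.9962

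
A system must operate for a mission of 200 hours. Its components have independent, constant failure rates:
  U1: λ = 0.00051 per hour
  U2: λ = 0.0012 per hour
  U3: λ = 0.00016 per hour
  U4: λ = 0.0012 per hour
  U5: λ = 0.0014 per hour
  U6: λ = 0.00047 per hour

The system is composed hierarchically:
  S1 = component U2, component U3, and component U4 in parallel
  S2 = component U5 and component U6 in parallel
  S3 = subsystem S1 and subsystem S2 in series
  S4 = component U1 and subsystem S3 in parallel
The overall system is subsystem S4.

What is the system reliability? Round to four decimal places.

0.9977

R(U1) = exp(−0.00051 × 200) = 0.903030
R(U2) = exp(−0.0012 × 200) = 0.786628
R(U3) = exp(−0.00016 × 200) = 0.968507
R(U4) = exp(−0.0012 × 200) = 0.786628
R(U5) = exp(−0.0014 × 200) = 0.755784
R(U6) = exp(−0.00047 × 200) = 0.910283
Parallel (U2, U3, and U4): 1 − (1 − 0.786628)(1 − 0.968507)(1 − 0.786628) = 0.998566
Parallel (U5 and U6): 1 − (1 − 0.755784)(1 − 0.910283) = 0.978090
Series ([0.998566] and [0.978090]): 0.998566 × 0.978090 = 0.976687
Parallel (U1 and [0.976687]): 1 − (1 − 0.903030)(1 − 0.976687) = 0.9977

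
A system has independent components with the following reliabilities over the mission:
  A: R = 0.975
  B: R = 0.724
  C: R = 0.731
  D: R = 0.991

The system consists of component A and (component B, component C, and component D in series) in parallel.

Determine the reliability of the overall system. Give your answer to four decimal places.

Series (B, C, and D): 0.724000 × 0.731000 × 0.991000 = 0.524481
Parallel (A and [0.524481]): 1 − (1 − 0.975000)(1 − 0.524481) = 0.9881

0.9881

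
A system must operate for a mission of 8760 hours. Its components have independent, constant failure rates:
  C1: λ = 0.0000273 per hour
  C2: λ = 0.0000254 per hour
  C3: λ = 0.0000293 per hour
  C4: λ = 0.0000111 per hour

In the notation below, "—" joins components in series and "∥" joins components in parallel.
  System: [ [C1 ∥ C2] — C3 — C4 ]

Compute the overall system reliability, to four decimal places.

0.6722

R(C1) = exp(−0.0000273 × 8760) = 0.787298
R(C2) = exp(−0.0000254 × 8760) = 0.800512
R(C3) = exp(−0.0000293 × 8760) = 0.773625
R(C4) = exp(−0.0000111 × 8760) = 0.907342
Parallel (C1 and C2): 1 − (1 − 0.787298)(1 − 0.800512) = 0.957569
Series ([0.957569], C3, and C4): 0.957569 × 0.773625 × 0.907342 = 0.6722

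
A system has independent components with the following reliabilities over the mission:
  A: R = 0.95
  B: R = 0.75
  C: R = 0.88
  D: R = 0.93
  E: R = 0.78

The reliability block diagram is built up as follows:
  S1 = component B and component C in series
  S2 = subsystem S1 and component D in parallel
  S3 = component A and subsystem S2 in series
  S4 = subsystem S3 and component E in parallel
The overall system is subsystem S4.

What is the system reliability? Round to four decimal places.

Series (B and C): 0.750000 × 0.880000 = 0.660000
Parallel ([0.660000] and D): 1 − (1 − 0.660000)(1 − 0.930000) = 0.976200
Series (A and [0.976200]): 0.950000 × 0.976200 = 0.927390
Parallel ([0.927390] and E): 1 − (1 − 0.927390)(1 − 0.780000) = 0.9840

0.9840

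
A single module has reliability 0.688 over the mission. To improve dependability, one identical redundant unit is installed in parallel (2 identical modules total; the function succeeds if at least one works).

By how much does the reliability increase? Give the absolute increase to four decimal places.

R_before = 0.688
R_after = 1 − (1 − 0.688)^2 = 0.9027
ΔR = 0.9027 − 0.688 = 0.2147

0.2147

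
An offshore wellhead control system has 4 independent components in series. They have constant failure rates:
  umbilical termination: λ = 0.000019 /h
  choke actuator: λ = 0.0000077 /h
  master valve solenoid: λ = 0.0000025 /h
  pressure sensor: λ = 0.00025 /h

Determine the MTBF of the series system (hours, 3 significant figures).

3580

Series of exponential components: λ_sys = Σ λ_i
λ_sys = 0.000019 + 0.0000077 + 0.0000025 + 0.00025 = 2.7920e-04 /h
MTBF = 1 / λ_sys = 3580 h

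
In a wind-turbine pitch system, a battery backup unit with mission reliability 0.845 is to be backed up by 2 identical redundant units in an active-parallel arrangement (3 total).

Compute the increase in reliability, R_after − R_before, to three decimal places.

R_before = 0.845
R_after = 1 − (1 − 0.845)^3 = 0.996
ΔR = 0.996 − 0.845 = 0.151

0.151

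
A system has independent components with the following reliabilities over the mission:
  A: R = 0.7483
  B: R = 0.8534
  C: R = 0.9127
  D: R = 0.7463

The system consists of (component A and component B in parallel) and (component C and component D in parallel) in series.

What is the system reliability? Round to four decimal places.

0.9418

Parallel (A and B): 1 − (1 − 0.748300)(1 − 0.853400) = 0.963101
Parallel (C and D): 1 − (1 − 0.912700)(1 − 0.746300) = 0.977852
Series ([0.963101] and [0.977852]): 0.963101 × 0.977852 = 0.9418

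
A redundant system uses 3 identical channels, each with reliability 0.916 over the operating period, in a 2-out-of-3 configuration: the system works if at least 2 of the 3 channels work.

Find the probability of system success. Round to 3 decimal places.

R = Σ_{i=2}^{3} C(3,i) p^i (1−p)^{3−i} with p = 0.916
C(3,2)·0.916^2·0.084^1 = 0.21144
C(3,3)·0.916^3·0.084^0 = 0.76858
Sum = 0.980

0.980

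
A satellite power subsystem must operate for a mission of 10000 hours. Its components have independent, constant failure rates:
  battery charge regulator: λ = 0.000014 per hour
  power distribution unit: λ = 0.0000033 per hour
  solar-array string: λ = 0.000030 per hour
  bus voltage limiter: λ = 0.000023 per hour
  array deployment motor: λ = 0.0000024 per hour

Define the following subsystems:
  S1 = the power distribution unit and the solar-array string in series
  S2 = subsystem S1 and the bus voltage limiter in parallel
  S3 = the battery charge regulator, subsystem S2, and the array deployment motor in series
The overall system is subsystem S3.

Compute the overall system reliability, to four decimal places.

0.7994

R(battery charge regulator) = exp(−0.000014 × 10000) = 0.869358
R(power distribution unit) = exp(−0.0000033 × 10000) = 0.967539
R(solar-array string) = exp(−0.000030 × 10000) = 0.740818
R(bus voltage limiter) = exp(−0.000023 × 10000) = 0.794534
R(array deployment motor) = exp(−0.0000024 × 10000) = 0.976286
Series (power distribution unit and solar-array string): 0.967539 × 0.740818 = 0.716770
Parallel ([0.716770] and bus voltage limiter): 1 − (1 − 0.716770)(1 − 0.794534) = 0.941806
Series (battery charge regulator, [0.941806], and array deployment motor): 0.869358 × 0.941806 × 0.976286 = 0.7994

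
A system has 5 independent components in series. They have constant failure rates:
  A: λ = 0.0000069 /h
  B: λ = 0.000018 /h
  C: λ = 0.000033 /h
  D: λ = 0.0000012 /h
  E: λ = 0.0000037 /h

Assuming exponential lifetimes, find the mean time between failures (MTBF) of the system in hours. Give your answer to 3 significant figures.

Series of exponential components: λ_sys = Σ λ_i
λ_sys = 0.0000069 + 0.000018 + 0.000033 + 0.0000012 + 0.0000037 = 6.2800e-05 /h
MTBF = 1 / λ_sys = 15900 h

15900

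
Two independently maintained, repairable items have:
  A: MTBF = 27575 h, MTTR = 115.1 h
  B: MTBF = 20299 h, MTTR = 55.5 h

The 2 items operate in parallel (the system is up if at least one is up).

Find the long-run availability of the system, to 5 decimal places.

A(A) = MTBF/(MTBF+MTTR) = 27575/(27575+115.1) = 0.995843
A(B) = MTBF/(MTBF+MTTR) = 20299/(20299+55.5) = 0.997273
Parallel availability: 1 − (1 − 0.995843)(1 − 0.997273) = 0.99999

0.99999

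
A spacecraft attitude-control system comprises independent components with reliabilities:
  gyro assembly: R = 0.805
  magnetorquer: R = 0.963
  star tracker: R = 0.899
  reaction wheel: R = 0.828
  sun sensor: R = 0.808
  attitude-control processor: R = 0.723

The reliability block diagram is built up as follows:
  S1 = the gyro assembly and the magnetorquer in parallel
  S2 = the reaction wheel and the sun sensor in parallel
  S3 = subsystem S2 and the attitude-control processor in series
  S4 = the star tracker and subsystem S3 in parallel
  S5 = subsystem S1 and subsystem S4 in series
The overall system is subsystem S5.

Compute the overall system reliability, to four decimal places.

0.9626

Parallel (gyro assembly and magnetorquer): 1 − (1 − 0.805000)(1 − 0.963000) = 0.992785
Parallel (reaction wheel and sun sensor): 1 − (1 − 0.828000)(1 − 0.808000) = 0.966976
Series ([0.966976] and attitude-control processor): 0.966976 × 0.723000 = 0.699124
Parallel (star tracker and [0.699124]): 1 − (1 − 0.899000)(1 − 0.699124) = 0.969612
Series ([0.992785] and [0.969612]): 0.992785 × 0.969612 = 0.9626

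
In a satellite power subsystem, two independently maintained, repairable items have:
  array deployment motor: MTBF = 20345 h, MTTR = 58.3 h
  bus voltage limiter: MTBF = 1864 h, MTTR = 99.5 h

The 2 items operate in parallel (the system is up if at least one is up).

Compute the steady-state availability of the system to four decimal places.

0.9999

A(array deployment motor) = MTBF/(MTBF+MTTR) = 20345/(20345+58.3) = 0.997143
A(bus voltage limiter) = MTBF/(MTBF+MTTR) = 1864/(1864+99.5) = 0.949325
Parallel availability: 1 − (1 − 0.997143)(1 − 0.949325) = 0.9999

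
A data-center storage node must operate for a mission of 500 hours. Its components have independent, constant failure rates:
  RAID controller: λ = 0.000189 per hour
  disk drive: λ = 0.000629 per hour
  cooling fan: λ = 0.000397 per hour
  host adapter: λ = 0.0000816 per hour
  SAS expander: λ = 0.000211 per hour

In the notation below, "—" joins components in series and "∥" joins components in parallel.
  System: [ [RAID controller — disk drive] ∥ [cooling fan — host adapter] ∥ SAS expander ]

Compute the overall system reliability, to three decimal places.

0.993

R(RAID controller) = exp(−0.000189 × 500) = 0.90983
R(disk drive) = exp(−0.000629 × 500) = 0.73015
R(cooling fan) = exp(−0.000397 × 500) = 0.81996
R(host adapter) = exp(−0.0000816 × 500) = 0.96002
R(SAS expander) = exp(−0.000211 × 500) = 0.89987
Series (RAID controller and disk drive): 0.90983 × 0.73015 = 0.66431
Series (cooling fan and host adapter): 0.81996 × 0.96002 = 0.78718
Parallel ([0.66431], [0.78718], and SAS expander): 1 − (1 − 0.66431)(1 − 0.78718)(1 − 0.89987) = 0.993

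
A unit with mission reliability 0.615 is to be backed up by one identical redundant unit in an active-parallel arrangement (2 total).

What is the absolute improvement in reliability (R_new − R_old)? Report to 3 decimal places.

0.237

R_before = 0.615
R_after = 1 − (1 − 0.615)^2 = 0.852
ΔR = 0.852 − 0.615 = 0.237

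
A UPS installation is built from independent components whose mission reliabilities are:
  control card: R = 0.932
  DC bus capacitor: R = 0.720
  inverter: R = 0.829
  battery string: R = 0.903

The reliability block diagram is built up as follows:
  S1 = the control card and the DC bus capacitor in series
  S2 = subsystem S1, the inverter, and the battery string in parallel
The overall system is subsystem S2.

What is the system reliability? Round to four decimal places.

0.9945

Series (control card and DC bus capacitor): 0.932000 × 0.720000 = 0.671040
Parallel ([0.671040], inverter, and battery string): 1 − (1 − 0.671040)(1 − 0.829000)(1 − 0.903000) = 0.9945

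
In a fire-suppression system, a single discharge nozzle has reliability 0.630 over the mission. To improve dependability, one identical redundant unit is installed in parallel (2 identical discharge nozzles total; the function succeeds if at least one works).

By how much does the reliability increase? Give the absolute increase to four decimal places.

R_before = 0.630
R_after = 1 − (1 − 0.630)^2 = 0.8631
ΔR = 0.8631 − 0.630 = 0.2331

0.2331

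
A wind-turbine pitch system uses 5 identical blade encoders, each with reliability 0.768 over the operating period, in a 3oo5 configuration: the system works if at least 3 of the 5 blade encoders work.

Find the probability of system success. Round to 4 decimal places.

R = Σ_{i=3}^{5} C(5,i) p^i (1−p)^{5−i} with p = 0.768
C(5,3)·0.768^3·0.232^2 = 0.243815
C(5,4)·0.768^4·0.232^1 = 0.403555
C(5,5)·0.768^5·0.232^0 = 0.267181
Sum = 0.9146

0.9146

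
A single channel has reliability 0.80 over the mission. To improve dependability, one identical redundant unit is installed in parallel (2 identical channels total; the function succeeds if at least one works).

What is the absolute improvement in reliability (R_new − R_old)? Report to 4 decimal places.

R_before = 0.80
R_after = 1 − (1 − 0.80)^2 = 0.9600
ΔR = 0.9600 − 0.80 = 0.1600

0.1600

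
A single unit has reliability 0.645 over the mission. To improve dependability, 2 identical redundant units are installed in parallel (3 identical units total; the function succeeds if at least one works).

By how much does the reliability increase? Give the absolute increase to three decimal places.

R_before = 0.645
R_after = 1 − (1 − 0.645)^3 = 0.955
ΔR = 0.955 − 0.645 = 0.310

0.310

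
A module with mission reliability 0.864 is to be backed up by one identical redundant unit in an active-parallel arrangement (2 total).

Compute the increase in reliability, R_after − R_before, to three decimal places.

0.118

R_before = 0.864
R_after = 1 − (1 − 0.864)^2 = 0.982
ΔR = 0.982 − 0.864 = 0.118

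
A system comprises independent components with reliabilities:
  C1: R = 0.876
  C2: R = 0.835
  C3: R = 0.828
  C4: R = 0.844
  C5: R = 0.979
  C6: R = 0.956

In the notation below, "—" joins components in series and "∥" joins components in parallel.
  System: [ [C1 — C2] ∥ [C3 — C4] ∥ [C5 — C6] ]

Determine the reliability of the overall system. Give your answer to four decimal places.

Series (C1 and C2): 0.876000 × 0.835000 = 0.731460
Series (C3 and C4): 0.828000 × 0.844000 = 0.698832
Series (C5 and C6): 0.979000 × 0.956000 = 0.935924
Parallel ([0.731460], [0.698832], and [0.935924]): 1 − (1 − 0.731460)(1 − 0.698832)(1 − 0.935924) = 0.9948

0.9948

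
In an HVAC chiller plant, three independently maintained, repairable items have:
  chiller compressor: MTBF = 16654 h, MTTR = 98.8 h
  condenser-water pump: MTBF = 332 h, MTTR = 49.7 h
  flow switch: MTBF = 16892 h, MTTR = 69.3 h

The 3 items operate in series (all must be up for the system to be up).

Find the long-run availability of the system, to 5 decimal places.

0.86113

A(chiller compressor) = MTBF/(MTBF+MTTR) = 16654/(16654+98.8) = 0.994102
A(condenser-water pump) = MTBF/(MTBF+MTTR) = 332/(332+49.7) = 0.869793
A(flow switch) = MTBF/(MTBF+MTTR) = 16892/(16892+69.3) = 0.995914
Series availability: 0.994102 × 0.869793 × 0.995914 = 0.86113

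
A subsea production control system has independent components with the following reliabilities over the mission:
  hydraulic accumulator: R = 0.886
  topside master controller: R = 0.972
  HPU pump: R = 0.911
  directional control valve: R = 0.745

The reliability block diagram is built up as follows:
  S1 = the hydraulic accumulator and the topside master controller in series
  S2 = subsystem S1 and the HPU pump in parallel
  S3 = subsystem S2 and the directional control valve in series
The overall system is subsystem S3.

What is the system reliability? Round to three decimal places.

0.736

Series (hydraulic accumulator and topside master controller): 0.88600 × 0.97200 = 0.86119
Parallel ([0.86119] and HPU pump): 1 − (1 − 0.86119)(1 − 0.91100) = 0.98765
Series ([0.98765] and directional control valve): 0.98765 × 0.74500 = 0.736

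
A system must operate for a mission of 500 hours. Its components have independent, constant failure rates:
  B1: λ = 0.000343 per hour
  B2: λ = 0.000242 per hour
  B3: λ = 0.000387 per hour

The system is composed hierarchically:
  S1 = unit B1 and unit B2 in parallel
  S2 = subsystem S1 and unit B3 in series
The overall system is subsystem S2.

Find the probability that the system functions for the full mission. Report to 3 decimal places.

0.809

R(B1) = exp(−0.000343 × 500) = 0.84240
R(B2) = exp(−0.000242 × 500) = 0.88603
R(B3) = exp(−0.000387 × 500) = 0.82407
Parallel (B1 and B2): 1 − (1 − 0.84240)(1 − 0.88603) = 0.98204
Series ([0.98204] and B3): 0.98204 × 0.82407 = 0.809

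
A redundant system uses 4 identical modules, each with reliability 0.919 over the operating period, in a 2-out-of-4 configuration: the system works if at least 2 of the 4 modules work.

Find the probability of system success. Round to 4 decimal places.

0.9980

R = Σ_{i=2}^{4} C(4,i) p^i (1−p)^{4−i} with p = 0.919
C(4,2)·0.919^2·0.081^2 = 0.033247
C(4,3)·0.919^3·0.081^1 = 0.251473
C(4,4)·0.919^4·0.081^0 = 0.713283
Sum = 0.9980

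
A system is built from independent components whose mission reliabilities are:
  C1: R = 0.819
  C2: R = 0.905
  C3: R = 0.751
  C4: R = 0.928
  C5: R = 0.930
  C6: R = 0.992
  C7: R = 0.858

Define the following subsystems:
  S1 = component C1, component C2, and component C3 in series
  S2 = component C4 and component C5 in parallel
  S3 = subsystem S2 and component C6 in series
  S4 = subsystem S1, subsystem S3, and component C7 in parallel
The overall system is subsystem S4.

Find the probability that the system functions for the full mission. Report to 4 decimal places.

0.9992

Series (C1, C2, and C3): 0.819000 × 0.905000 × 0.751000 = 0.556637
Parallel (C4 and C5): 1 − (1 − 0.928000)(1 − 0.930000) = 0.994960
Series ([0.994960] and C6): 0.994960 × 0.992000 = 0.987000
Parallel ([0.556637], [0.987000], and C7): 1 − (1 − 0.556637)(1 − 0.987000)(1 − 0.858000) = 0.9992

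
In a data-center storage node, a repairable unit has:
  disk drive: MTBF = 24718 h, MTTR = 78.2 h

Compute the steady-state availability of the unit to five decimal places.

0.99685

A(disk drive) = MTBF/(MTBF+MTTR) = 24718/(24718+78.2) = 0.99685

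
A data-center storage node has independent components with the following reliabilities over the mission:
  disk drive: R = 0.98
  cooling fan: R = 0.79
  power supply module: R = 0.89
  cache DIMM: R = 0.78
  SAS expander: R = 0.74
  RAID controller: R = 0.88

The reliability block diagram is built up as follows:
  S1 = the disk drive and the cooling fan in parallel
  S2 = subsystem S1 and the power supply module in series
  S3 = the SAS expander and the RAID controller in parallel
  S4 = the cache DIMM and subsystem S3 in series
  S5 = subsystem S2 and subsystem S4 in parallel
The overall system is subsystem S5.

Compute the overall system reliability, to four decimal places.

0.9722

Parallel (disk drive and cooling fan): 1 − (1 − 0.980000)(1 − 0.790000) = 0.995800
Series ([0.995800] and power supply module): 0.995800 × 0.890000 = 0.886262
Parallel (SAS expander and RAID controller): 1 − (1 − 0.740000)(1 − 0.880000) = 0.968800
Series (cache DIMM and [0.968800]): 0.780000 × 0.968800 = 0.755664
Parallel ([0.886262] and [0.755664]): 1 − (1 − 0.886262)(1 − 0.755664) = 0.9722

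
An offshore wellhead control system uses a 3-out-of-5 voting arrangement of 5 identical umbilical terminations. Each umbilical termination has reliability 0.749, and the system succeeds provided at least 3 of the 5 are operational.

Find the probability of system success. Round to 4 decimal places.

0.8954

R = Σ_{i=3}^{5} C(5,i) p^i (1−p)^{5−i} with p = 0.749
C(5,3)·0.749^3·0.251^2 = 0.264724
C(5,4)·0.749^4·0.251^1 = 0.394976
C(5,5)·0.749^5·0.251^0 = 0.235727
Sum = 0.8954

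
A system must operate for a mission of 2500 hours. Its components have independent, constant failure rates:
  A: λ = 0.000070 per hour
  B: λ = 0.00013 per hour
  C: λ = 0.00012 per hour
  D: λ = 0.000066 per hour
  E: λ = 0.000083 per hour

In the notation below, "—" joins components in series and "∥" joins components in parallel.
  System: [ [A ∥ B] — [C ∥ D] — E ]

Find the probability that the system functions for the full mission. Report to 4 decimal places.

0.7458

R(A) = exp(−0.000070 × 2500) = 0.839457
R(B) = exp(−0.00013 × 2500) = 0.722527
R(C) = exp(−0.00012 × 2500) = 0.740818
R(D) = exp(−0.000066 × 2500) = 0.847894
R(E) = exp(−0.000083 × 2500) = 0.812613
Parallel (A and B): 1 − (1 − 0.839457)(1 − 0.722527) = 0.955454
Parallel (C and D): 1 − (1 − 0.740818)(1 − 0.847894) = 0.960577
Series ([0.955454], [0.960577], and E): 0.955454 × 0.960577 × 0.812613 = 0.7458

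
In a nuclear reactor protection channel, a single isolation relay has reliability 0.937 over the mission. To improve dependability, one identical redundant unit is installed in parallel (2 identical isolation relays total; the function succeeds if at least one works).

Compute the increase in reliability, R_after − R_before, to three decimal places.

R_before = 0.937
R_after = 1 − (1 − 0.937)^2 = 0.996
ΔR = 0.996 − 0.937 = 0.059

0.059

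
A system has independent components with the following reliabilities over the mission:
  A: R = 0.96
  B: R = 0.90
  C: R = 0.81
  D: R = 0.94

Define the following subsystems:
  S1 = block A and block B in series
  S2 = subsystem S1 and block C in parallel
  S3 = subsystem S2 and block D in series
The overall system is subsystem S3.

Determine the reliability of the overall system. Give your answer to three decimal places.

Series (A and B): 0.96000 × 0.90000 = 0.86400
Parallel ([0.86400] and C): 1 − (1 − 0.86400)(1 − 0.81000) = 0.97416
Series ([0.97416] and D): 0.97416 × 0.94000 = 0.916

0.916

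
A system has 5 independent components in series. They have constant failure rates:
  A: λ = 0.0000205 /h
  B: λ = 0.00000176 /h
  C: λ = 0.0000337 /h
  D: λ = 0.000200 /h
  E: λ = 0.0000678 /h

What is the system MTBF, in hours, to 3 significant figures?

Series of exponential components: λ_sys = Σ λ_i
λ_sys = 0.0000205 + 0.00000176 + 0.0000337 + 0.000200 + 0.0000678 = 3.2376e-04 /h
MTBF = 1 / λ_sys = 3090 h

3090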